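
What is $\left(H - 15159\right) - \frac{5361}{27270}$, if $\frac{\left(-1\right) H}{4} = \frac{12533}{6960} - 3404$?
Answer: $- \frac{163480321}{105444} \approx -1550.4$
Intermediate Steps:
$H = \frac{23679307}{1740}$ ($H = - 4 \left(\frac{12533}{6960} - 3404\right) = \left(-4\right) \left(- \frac{23679307}{6960}\right) = \frac{23679307}{1740} \approx 13609.0$)
$\left(H - 15159\right) - \frac{5361}{27270} = \left(\frac{23679307}{1740} - 15159\right) - \frac{5361}{27270} = - \frac{2697353}{1740} - \frac{1787}{9090} = - \frac{163480321}{105444}$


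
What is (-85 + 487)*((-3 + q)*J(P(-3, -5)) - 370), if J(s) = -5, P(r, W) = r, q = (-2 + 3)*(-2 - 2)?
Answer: -134670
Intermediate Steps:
q = -4 (q = 1*(-4) = -4)
(-85 + 487)*((-3 + q)*J(P(-3, -5)) - 370) = (-85 + 487)*((-3 - 4)*(-5) - 370) = 402*(-7*(-5) - 370) = 402*(35 - 370) = 402*(-335) = -134670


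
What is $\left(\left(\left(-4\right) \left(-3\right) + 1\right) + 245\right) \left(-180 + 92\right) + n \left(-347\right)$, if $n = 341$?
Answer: $-141031$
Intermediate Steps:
$\left(\left(\left(-4\right) \left(-3\right) + 1\right) + 245\right) \left(-180 + 92\right) + n \left(-347\right) = \left(\left(\left(-4\right) \left(-3\right) + 1\right) + 245\right) \left(-180 + 92\right) + 341 \left(-347\right) = \left(\left(12 + 1\right) + 245\right) \left(-88\right) - 118327 = \left(13 + 245\right) \left(-88\right) - 118327 = 258 \left(-88\right) - 118327 = -22704 - 118327 = -141031$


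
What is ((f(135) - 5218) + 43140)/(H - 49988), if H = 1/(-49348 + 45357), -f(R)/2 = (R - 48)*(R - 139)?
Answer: -154124438/199502109 ≈ -0.77255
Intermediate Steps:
f(R) = -2*(-139 + R)*(-48 + R) (f(R) = -2*(R - 48)*(R - 139) = -2*(-48 + R)*(-139 + R) = -2*(-139 + R)*(-48 + R))
H = -1/3991 (H = 1/(-3991) = -1/3991 ≈ -0.00025056)
((f(135) - 5218) + 43140)/(H - 49988) = (((-13344 - 2*135² + 374*135) - 5218) + 43140)/(-1/3991 - 49988) = (((-13344 - 2*18225 + 50490) - 5218) + 43140)/(-199502109/3991) = (((-13344 - 36450 + 50490) - 5218) + 43140)*(-3991/199502109) = ((696 - 5218) + 43140)*(-3991/199502109) = (-4522 + 43140)*(-3991/199502109) = 38618*(-3991/199502109) = -154124438/199502109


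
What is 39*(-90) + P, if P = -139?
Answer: -3649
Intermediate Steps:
39*(-90) + P = 39*(-90) - 139 = -3510 - 139 = -3649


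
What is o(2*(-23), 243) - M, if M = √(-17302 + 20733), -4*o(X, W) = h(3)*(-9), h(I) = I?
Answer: 27/4 - √3431 ≈ -51.825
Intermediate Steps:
o(X, W) = 27/4 (o(X, W) = -3*(-9)/4 = -¼*(-27) = 27/4)
M = √3431 ≈ 58.575
o(2*(-23), 243) - M = 27/4 - √3431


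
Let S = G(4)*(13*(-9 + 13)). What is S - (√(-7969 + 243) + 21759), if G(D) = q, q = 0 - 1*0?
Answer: -21759 - I*√7726 ≈ -21759.0 - 87.898*I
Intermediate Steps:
q = 0 (q = 0 + 0 = 0)
G(D) = 0
S = 0 (S = 0*(13*(-9 + 13)) = 0*(13*4) = 0*52 = 0)
S - (√(-7969 + 243) + 21759) = 0 - (√(-7969 + 243) + 21759) = 0 - (√(-7726) + 21759) = 0 - (I*√7726 + 21759) = 0 - (21759 + I*√7726) = 0 + (-21759 - I*√7726) = -21759 - I*√7726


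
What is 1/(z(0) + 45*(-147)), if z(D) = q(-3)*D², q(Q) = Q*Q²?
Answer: -1/6615 ≈ -0.00015117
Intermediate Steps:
q(Q) = Q³
z(D) = -27*D² (z(D) = (-3)³*D² = -27*D²)
1/(z(0) + 45*(-147)) = 1/(-27*0² + 45*(-147)) = 1/(-27*0 - 6615) = 1/(0 - 6615) = 1/(-6615) = -1/6615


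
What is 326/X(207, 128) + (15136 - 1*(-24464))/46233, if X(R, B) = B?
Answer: 101721/29888 ≈ 3.4034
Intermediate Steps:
326/X(207, 128) + (15136 - 1*(-24464))/46233 = 326/128 + (15136 - 1*(-24464))/46233 = 326*(1/128) + (15136 + 24464)*(1/46233) = 163/64 + 39600*(1/46233) = 163/64 + 400/467 = 101721/29888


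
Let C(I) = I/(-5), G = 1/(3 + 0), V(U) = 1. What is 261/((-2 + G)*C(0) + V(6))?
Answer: 261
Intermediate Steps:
G = ⅓ (G = 1/3 = ⅓ ≈ 0.33333)
C(I) = -I/5 (C(I) = I*(-⅕) = -I/5)
261/((-2 + G)*C(0) + V(6)) = 261/((-2 + ⅓)*(-⅕*0) + 1) = 261/(-5/3*0 + 1) = 261/(0 + 1) = 261/1 = 261*1 = 261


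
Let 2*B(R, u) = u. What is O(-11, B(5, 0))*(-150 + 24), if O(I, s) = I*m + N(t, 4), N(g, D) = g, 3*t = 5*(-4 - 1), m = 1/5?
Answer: 6636/5 ≈ 1327.2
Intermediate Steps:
m = 1/5 ≈ 0.20000
B(R, u) = u/2
t = -25/3 (t = (5*(-4 - 1))/3 = (5*(-5))/3 = (1/3)*(-25) = -25/3 ≈ -8.3333)
O(I, s) = -25/3 + I/5 (O(I, s) = I*(1/5) - 25/3 = I/5 - 25/3 = -25/3 + I/5)
O(-11, B(5, 0))*(-150 + 24) = (-25/3 + (1/5)*(-11))*(-150 + 24) = (-25/3 - 11/5)*(-126) = -158/15*(-126) = 6636/5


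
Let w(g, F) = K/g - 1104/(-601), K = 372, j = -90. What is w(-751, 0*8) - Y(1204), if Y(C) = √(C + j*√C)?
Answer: 605532/451351 - 2*√(301 - 45*√301) ≈ 1.3416 - 43.805*I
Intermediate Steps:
Y(C) = √(C - 90*√C)
w(g, F) = 1104/601 + 372/g (w(g, F) = 372/g - 1104/(-601) = 372/g - 1104*(-1/601) = 372/g + 1104/601 = 1104/601 + 372/g)
w(-751, 0*8) - Y(1204) = (1104/601 + 372/(-751)) - √(1204 - 180*√301) = (1104/601 + 372*(-1/751)) - √(1204 - 180*√301) = (1104/601 - 372/751) - √(1204 - 180*√301) = 605532/451351 - √(1204 - 180*√301)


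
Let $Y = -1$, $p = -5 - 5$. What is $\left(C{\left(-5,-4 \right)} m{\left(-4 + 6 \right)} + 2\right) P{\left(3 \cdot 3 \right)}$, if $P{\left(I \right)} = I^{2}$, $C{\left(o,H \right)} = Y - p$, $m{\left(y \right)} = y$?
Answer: $1620$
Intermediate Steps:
$p = -10$
$C{\left(o,H \right)} = 9$ ($C{\left(o,H \right)} = -1 - -10 = -1 + 10 = 9$)
$\left(C{\left(-5,-4 \right)} m{\left(-4 + 6 \right)} + 2\right) P{\left(3 \cdot 3 \right)} = \left(9 \left(-4 + 6\right) + 2\right) \left(3 \cdot 3\right)^{2} = \left(9 \cdot 2 + 2\right) 9^{2} = \left(18 + 2\right) 81 = 20 \cdot 81 = 1620$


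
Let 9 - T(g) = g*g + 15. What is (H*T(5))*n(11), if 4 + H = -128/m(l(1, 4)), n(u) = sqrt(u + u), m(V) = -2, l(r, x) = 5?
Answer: -1860*sqrt(22) ≈ -8724.2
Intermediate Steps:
n(u) = sqrt(2)*sqrt(u) (n(u) = sqrt(2*u) = sqrt(2)*sqrt(u))
T(g) = -6 - g**2 (T(g) = 9 - (g*g + 15) = 9 - (g**2 + 15) = 9 - (15 + g**2) = 9 + (-15 - g**2) = -6 - g**2)
H = 60 (H = -4 - 128/(-2) = -4 - 128*(-1/2) = -4 + 64 = 60)
(H*T(5))*n(11) = (60*(-6 - 1*5**2))*(sqrt(2)*sqrt(11)) = (60*(-6 - 1*25))*sqrt(22) = (60*(-6 - 25))*sqrt(22) = (60*(-31))*sqrt(22) = -1860*sqrt(22)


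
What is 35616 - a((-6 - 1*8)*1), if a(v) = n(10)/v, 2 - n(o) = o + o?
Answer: 249303/7 ≈ 35615.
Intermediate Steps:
n(o) = 2 - 2*o (n(o) = 2 - (o + o) = 2 - 2*o)
a(v) = -18/v (a(v) = (2 - 2*10)/v = (2 - 20)/v = -18/v)
35616 - a((-6 - 1*8)*1) = 35616 - (-18)/((-6 - 1*8)*1) = 35616 - (-18)/((-6 - 8)*1) = 35616 - (-18)/((-14*1)) = 35616 - (-18)/(-14) = 35616 - (-18)*(-1)/14 = 35616 - 1*9/7 = 35616 - 9/7 = 249303/7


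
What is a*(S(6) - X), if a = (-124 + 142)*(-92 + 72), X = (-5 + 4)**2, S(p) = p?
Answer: -1800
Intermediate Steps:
X = 1 (X = (-1)**2 = 1)
a = -360 (a = 18*(-20) = -360)
a*(S(6) - X) = -360*(6 - 1*1) = -360*(6 - 1) = -360*5 = -1800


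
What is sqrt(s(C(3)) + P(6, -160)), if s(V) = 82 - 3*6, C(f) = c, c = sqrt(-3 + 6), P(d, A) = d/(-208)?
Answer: sqrt(172978)/52 ≈ 7.9982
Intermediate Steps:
P(d, A) = -d/208 (P(d, A) = d*(-1/208) = -d/208)
c = sqrt(3) ≈ 1.7320
C(f) = sqrt(3)
s(V) = 64 (s(V) = 82 - 18 = 64)
sqrt(s(C(3)) + P(6, -160)) = sqrt(64 - 1/208*6) = sqrt(64 - 3/104) = sqrt(6653/104) = sqrt(172978)/52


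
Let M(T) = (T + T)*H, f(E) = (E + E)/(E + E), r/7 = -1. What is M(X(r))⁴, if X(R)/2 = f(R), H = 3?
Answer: 20736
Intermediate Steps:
r = -7 (r = 7*(-1) = -7)
f(E) = 1 (f(E) = (2*E)/((2*E)) = (2*E)*(1/(2*E)) = 1)
X(R) = 2 (X(R) = 2*1 = 2)
M(T) = 6*T (M(T) = (T + T)*3 = (2*T)*3 = 6*T)
M(X(r))⁴ = (6*2)⁴ = 12⁴ = 20736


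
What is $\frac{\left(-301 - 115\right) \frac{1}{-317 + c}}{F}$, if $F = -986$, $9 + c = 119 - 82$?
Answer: $- \frac{208}{142477} \approx -0.0014599$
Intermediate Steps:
$c = 28$ ($c = -9 + \left(119 - 82\right) = -9 + 37 = 28$)
$\frac{\left(-301 - 115\right) \frac{1}{-317 + c}}{F} = \frac{\left(-301 - 115\right) \frac{1}{-317 + 28}}{-986} = - \frac{416}{-289} \left(- \frac{1}{986}\right) = \left(-416\right) \left(- \frac{1}{289}\right) \left(- \frac{1}{986}\right) = \frac{416}{289} \left(- \frac{1}{986}\right) = - \frac{208}{142477}$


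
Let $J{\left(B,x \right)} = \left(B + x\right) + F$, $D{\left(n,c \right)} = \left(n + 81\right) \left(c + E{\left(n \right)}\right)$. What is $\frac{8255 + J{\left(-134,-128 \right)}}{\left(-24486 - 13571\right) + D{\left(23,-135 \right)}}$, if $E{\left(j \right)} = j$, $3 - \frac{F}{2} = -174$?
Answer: $- \frac{8347}{49705} \approx -0.16793$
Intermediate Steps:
$F = 354$ ($F = 6 - -348 = 6 + 348 = 354$)
$D{\left(n,c \right)} = \left(81 + n\right) \left(c + n\right)$ ($D{\left(n,c \right)} = \left(n + 81\right) \left(c + n\right) = \left(81 + n\right) \left(c + n\right)$)
$J{\left(B,x \right)} = 354 + B + x$ ($J{\left(B,x \right)} = \left(B + x\right) + 354 = 354 + B + x$)
$\frac{8255 + J{\left(-134,-128 \right)}}{\left(-24486 - 13571\right) + D{\left(23,-135 \right)}} = \frac{8255 - -92}{\left(-24486 - 13571\right) + \left(23^{2} + 81 \left(-135\right) + 81 \cdot 23 - 3105\right)} = \frac{8255 + 92}{\left(-24486 - 13571\right) + \left(529 - 10935 + 1863 - 3105\right)} = \frac{8347}{-38057 - 11648} = \frac{8347}{-49705} = 8347 \left(- \frac{1}{49705}\right) = - \frac{8347}{49705}$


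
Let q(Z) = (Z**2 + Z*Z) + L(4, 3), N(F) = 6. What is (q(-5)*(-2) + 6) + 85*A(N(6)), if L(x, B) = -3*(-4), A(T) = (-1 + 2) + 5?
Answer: 392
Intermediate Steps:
A(T) = 6 (A(T) = 1 + 5 = 6)
L(x, B) = 12
q(Z) = 12 + 2*Z**2 (q(Z) = (Z**2 + Z*Z) + 12 = (Z**2 + Z**2) + 12 = 2*Z**2 + 12 = 12 + 2*Z**2)
(q(-5)*(-2) + 6) + 85*A(N(6)) = ((12 + 2*(-5)**2)*(-2) + 6) + 85*6 = ((12 + 2*25)*(-2) + 6) + 510 = ((12 + 50)*(-2) + 6) + 510 = (62*(-2) + 6) + 510 = (-124 + 6) + 510 = -118 + 510 = 392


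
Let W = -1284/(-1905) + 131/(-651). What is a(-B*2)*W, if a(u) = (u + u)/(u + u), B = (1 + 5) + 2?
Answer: 195443/413385 ≈ 0.47279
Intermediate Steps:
B = 8 (B = 6 + 2 = 8)
W = 195443/413385 (W = -1284*(-1/1905) + 131*(-1/651) = 428/635 - 131/651 = 195443/413385 ≈ 0.47279)
a(u) = 1 (a(u) = (2*u)/((2*u)) = (2*u)*(1/(2*u)) = 1)
a(-B*2)*W = 1*(195443/413385) = 195443/413385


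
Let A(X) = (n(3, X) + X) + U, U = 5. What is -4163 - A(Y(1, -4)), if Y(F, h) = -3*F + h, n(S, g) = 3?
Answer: -4164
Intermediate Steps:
Y(F, h) = h - 3*F
A(X) = 8 + X (A(X) = (3 + X) + 5 = 8 + X)
-4163 - A(Y(1, -4)) = -4163 - (8 + (-4 - 3*1)) = -4163 - (8 + (-4 - 3)) = -4163 - (8 - 7) = -4163 - 1*1 = -4163 - 1 = -4164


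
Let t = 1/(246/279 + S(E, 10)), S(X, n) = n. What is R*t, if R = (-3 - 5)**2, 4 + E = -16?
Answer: 1488/253 ≈ 5.8814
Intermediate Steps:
E = -20 (E = -4 - 16 = -20)
R = 64 (R = (-8)**2 = 64)
t = 93/1012 (t = 1/(246/279 + 10) = 1/(246*(1/279) + 10) = 1/(82/93 + 10) = 1/(1012/93) = 93/1012 ≈ 0.091897)
R*t = 64*(93/1012) = 1488/253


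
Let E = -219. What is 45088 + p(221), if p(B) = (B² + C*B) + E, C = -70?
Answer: 78240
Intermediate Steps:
p(B) = -219 + B² - 70*B (p(B) = (B² - 70*B) - 219 = -219 + B² - 70*B)
45088 + p(221) = 45088 + (-219 + 221² - 70*221) = 45088 + (-219 + 48841 - 15470) = 45088 + 33152 = 78240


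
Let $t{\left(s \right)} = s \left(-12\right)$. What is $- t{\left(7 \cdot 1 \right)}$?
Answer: $84$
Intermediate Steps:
$t{\left(s \right)} = - 12 s$
$- t{\left(7 \cdot 1 \right)} = - \left(-12\right) 7 \cdot 1 = - \left(-12\right) 7 = \left(-1\right) \left(-84\right) = 84$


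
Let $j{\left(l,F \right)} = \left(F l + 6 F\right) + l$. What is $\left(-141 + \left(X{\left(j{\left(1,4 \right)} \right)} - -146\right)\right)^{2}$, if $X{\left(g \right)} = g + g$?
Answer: $3969$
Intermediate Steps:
$j{\left(l,F \right)} = l + 6 F + F l$ ($j{\left(l,F \right)} = \left(6 F + F l\right) + l = l + 6 F + F l$)
$X{\left(g \right)} = 2 g$
$\left(-141 + \left(X{\left(j{\left(1,4 \right)} \right)} - -146\right)\right)^{2} = \left(-141 + \left(2 \left(1 + 6 \cdot 4 + 4 \cdot 1\right) - -146\right)\right)^{2} = \left(-141 + \left(2 \left(1 + 24 + 4\right) + 146\right)\right)^{2} = \left(-141 + \left(2 \cdot 29 + 146\right)\right)^{2} = \left(-141 + \left(58 + 146\right)\right)^{2} = \left(-141 + 204\right)^{2} = 63^{2} = 3969$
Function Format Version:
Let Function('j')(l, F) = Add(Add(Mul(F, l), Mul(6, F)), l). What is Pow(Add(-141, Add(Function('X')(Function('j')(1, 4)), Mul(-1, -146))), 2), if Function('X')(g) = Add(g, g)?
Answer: 3969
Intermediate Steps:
Function('j')(l, F) = Add(l, Mul(6, F), Mul(F, l)) (Function('j')(l, F) = Add(Add(Mul(6, F), Mul(F, l)), l) = Add(l, Mul(6, F), Mul(F, l)))
Function('X')(g) = Mul(2, g)
Pow(Add(-141, Add(Function('X')(Function('j')(1, 4)), Mul(-1, -146))), 2) = Pow(Add(-141, Add(Mul(2, Add(1, Mul(6, 4), Mul(4, 1))), Mul(-1, -146))), 2) = Pow(Add(-141, Add(Mul(2, Add(1, 24, 4)), 146)), 2) = Pow(Add(-141, Add(Mul(2, 29), 146)), 2) = Pow(Add(-141, Add(58, 146)), 2) = Pow(Add(-141, 204), 2) = Pow(63, 2) = 3969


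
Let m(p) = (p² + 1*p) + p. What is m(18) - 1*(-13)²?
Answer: 191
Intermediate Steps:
m(p) = p² + 2*p (m(p) = (p² + p) + p = (p + p²) + p = p² + 2*p)
m(18) - 1*(-13)² = 18*(2 + 18) - 1*(-13)² = 18*20 - 1*169 = 360 - 169 = 191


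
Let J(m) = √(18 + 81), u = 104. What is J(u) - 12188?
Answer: -12188 + 3*√11 ≈ -12178.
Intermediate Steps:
J(m) = 3*√11 (J(m) = √99 = 3*√11)
J(u) - 12188 = 3*√11 - 12188 = -12188 + 3*√11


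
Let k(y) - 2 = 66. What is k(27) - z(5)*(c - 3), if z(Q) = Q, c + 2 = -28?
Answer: 233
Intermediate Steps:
c = -30 (c = -2 - 28 = -30)
k(y) = 68 (k(y) = 2 + 66 = 68)
k(27) - z(5)*(c - 3) = 68 - 5*(-30 - 3) = 68 - 5*(-33) = 68 - 1*(-165) = 68 + 165 = 233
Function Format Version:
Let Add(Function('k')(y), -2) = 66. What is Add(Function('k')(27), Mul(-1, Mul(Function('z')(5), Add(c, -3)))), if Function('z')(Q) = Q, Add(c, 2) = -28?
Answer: 233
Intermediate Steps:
c = -30 (c = Add(-2, -28) = -30)
Function('k')(y) = 68 (Function('k')(y) = Add(2, 66) = 68)
Add(Function('k')(27), Mul(-1, Mul(Function('z')(5), Add(c, -3)))) = Add(68, Mul(-1, Mul(5, Add(-30, -3)))) = Add(68, Mul(-1, Mul(5, -33))) = Add(68, Mul(-1, -165)) = Add(68, 165) = 233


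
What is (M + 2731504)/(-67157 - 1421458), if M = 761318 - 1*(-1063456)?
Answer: -4556278/1488615 ≈ -3.0607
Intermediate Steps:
M = 1824774 (M = 761318 + 1063456 = 1824774)
(M + 2731504)/(-67157 - 1421458) = (1824774 + 2731504)/(-67157 - 1421458) = 4556278/(-1488615) = 4556278*(-1/1488615) = -4556278/1488615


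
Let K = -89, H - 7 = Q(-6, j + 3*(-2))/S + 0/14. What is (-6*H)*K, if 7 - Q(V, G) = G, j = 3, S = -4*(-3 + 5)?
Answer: 6141/2 ≈ 3070.5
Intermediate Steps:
S = -8 (S = -4*2 = -8)
Q(V, G) = 7 - G
H = 23/4 (H = 7 + ((7 - (3 + 3*(-2)))/(-8) + 0/14) = 7 + ((7 - (3 - 6))*(-⅛) + 0*(1/14)) = 7 + ((7 - 1*(-3))*(-⅛) + 0) = 7 + ((7 + 3)*(-⅛) + 0) = 7 + (10*(-⅛) + 0) = 7 + (-5/4 + 0) = 7 - 5/4 = 23/4 ≈ 5.7500)
(-6*H)*K = -6*23/4*(-89) = -69/2*(-89) = 6141/2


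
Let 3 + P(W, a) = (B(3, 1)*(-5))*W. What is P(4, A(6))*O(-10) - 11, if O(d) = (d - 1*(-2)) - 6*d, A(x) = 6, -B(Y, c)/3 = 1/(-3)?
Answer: -1207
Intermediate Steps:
B(Y, c) = 1 (B(Y, c) = -3/(-3) = -3*(-⅓) = 1)
P(W, a) = -3 - 5*W (P(W, a) = -3 + (1*(-5))*W = -3 - 5*W)
O(d) = 2 - 5*d (O(d) = (d + 2) - 6*d = (2 + d) - 6*d = 2 - 5*d)
P(4, A(6))*O(-10) - 11 = (-3 - 5*4)*(2 - 5*(-10)) - 11 = (-3 - 20)*(2 + 50) - 11 = -23*52 - 11 = -1196 - 11 = -1207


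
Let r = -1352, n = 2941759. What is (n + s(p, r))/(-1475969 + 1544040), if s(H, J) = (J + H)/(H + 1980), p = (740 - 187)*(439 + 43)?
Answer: 394969521214/9139416673 ≈ 43.216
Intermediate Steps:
p = 266546 (p = 553*482 = 266546)
s(H, J) = (H + J)/(1980 + H)
(n + s(p, r))/(-1475969 + 1544040) = (2941759 + (266546 - 1352)/(1980 + 266546))/(-1475969 + 1544040) = (2941759 + 265194/268526)/68071 = (2941759 + (1/268526)*265194)*(1/68071) = (2941759 + 132597/134263)*(1/68071) = (394969521214/134263)*(1/68071) = 394969521214/9139416673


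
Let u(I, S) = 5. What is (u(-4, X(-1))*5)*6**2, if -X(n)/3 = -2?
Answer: 900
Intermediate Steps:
X(n) = 6 (X(n) = -3*(-2) = 6)
(u(-4, X(-1))*5)*6**2 = (5*5)*6**2 = 25*36 = 900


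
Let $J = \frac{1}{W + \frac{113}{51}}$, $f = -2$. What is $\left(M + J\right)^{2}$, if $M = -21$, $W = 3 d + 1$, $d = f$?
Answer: $\frac{9199089}{20164} \approx 456.21$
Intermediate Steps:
$d = -2$
$W = -5$ ($W = 3 \left(-2\right) + 1 = -6 + 1 = -5$)
$J = - \frac{51}{142}$ ($J = \frac{1}{-5 + \frac{113}{51}} = \frac{1}{- \frac{142}{51}} = - \frac{51}{142} \approx -0.35915$)
$\left(M + J\right)^{2} = \left(-21 - \frac{51}{142}\right)^{2} = \left(- \frac{3033}{142}\right)^{2} = \frac{9199089}{20164}$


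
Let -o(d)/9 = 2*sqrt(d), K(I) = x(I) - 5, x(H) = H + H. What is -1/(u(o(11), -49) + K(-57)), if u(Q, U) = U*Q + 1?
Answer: -59/4271620 - 441*sqrt(11)/4271620 ≈ -0.00035622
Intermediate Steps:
x(H) = 2*H
K(I) = -5 + 2*I (K(I) = 2*I - 5 = -5 + 2*I)
o(d) = -18*sqrt(d)
u(Q, U) = 1 + Q*U (u(Q, U) = Q*U + 1 = 1 + Q*U)
-1/(u(o(11), -49) + K(-57)) = -1/((1 - 18*sqrt(11)*(-49)) + (-5 + 2*(-57))) = -1/((1 + 882*sqrt(11)) + (-5 - 114)) = -1/((1 + 882*sqrt(11)) - 119) = -1/(-118 + 882*sqrt(11))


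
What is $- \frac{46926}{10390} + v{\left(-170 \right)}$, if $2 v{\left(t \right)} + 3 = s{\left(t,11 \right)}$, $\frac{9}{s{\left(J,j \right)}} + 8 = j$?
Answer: $- \frac{23463}{5195} \approx -4.5165$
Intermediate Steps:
$s{\left(J,j \right)} = \frac{9}{-8 + j}$
$v{\left(t \right)} = 0$ ($v{\left(t \right)} = - \frac{3}{2} + \frac{9 \frac{1}{-8 + 11}}{2} = - \frac{3}{2} + \frac{9 \cdot \frac{1}{3}}{2} = - \frac{3}{2} + \frac{1}{2} \cdot 3 = - \frac{3}{2} + \frac{3}{2} = 0$)
$- \frac{46926}{10390} + v{\left(-170 \right)} = - \frac{46926}{10390} + 0 = \left(-46926\right) \frac{1}{10390} + 0 = - \frac{23463}{5195} + 0 = - \frac{23463}{5195}$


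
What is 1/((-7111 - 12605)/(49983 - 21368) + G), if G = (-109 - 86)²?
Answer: 28615/1088065659 ≈ 2.6299e-5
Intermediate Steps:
G = 38025 (G = (-195)² = 38025)
1/((-7111 - 12605)/(49983 - 21368) + G) = 1/((-7111 - 12605)/(49983 - 21368) + 38025) = 1/(-19716/28615 + 38025) = 1/(1088065659/28615) = 28615/1088065659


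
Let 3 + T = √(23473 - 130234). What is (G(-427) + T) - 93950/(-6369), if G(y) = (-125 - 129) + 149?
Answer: -593902/6369 + I*√106761 ≈ -93.249 + 326.74*I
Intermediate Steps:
G(y) = -105 (G(y) = -254 + 149 = -105)
T = -3 + I*√106761 (T = -3 + √(23473 - 130234) = -3 + √(-106761) = -3 + I*√106761 ≈ -3.0 + 326.74*I)
(G(-427) + T) - 93950/(-6369) = (-105 + (-3 + I*√106761)) - 93950/(-6369) = (-108 + I*√106761) - 93950*(-1/6369) = (-108 + I*√106761) + 93950/6369 = -593902/6369 + I*√106761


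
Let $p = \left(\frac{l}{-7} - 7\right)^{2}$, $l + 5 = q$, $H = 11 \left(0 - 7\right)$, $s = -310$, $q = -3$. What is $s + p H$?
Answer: $- \frac{20661}{7} \approx -2951.6$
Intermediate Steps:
$H = -77$ ($H = 11 \left(-7\right) = -77$)
$l = -8$ ($l = -5 - 3 = -8$)
$p = \frac{1681}{49}$ ($p = \left(- \frac{8}{-7} - 7\right)^{2} = \left(\left(-8\right) \left(- \frac{1}{7}\right) - 7\right)^{2} = \left(\frac{8}{7} - 7\right)^{2} = \left(- \frac{41}{7}\right)^{2} = \frac{1681}{49} \approx 34.306$)
$s + p H = -310 + \frac{1681}{49} \left(-77\right) = -310 - \frac{18491}{7} = - \frac{20661}{7}$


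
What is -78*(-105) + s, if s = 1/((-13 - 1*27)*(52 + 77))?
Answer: 42260399/5160 ≈ 8190.0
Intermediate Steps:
s = -1/5160 (s = 1/((-13 - 27)*129) = 1/(-40*129) = 1/(-5160) = -1/5160 ≈ -0.00019380)
-78*(-105) + s = -78*(-105) - 1/5160 = 8190 - 1/5160 = 42260399/5160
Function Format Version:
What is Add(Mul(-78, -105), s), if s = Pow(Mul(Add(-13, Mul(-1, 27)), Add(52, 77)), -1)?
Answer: Rational(42260399, 5160) ≈ 8190.0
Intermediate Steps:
s = Rational(-1, 5160) (s = Pow(Mul(Add(-13, -27), 129), -1) = Pow(Mul(-40, 129), -1) = Pow(-5160, -1) = Rational(-1, 5160) ≈ -0.00019380)
Add(Mul(-78, -105), s) = Add(Mul(-78, -105), Rational(-1, 5160)) = Add(8190, Rational(-1, 5160)) = Rational(42260399, 5160)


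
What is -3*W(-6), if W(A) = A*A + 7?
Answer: -129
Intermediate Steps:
W(A) = 7 + A**2 (W(A) = A**2 + 7 = 7 + A**2)
-3*W(-6) = -3*(7 + (-6)**2) = -3*(7 + 36) = -3*43 = -129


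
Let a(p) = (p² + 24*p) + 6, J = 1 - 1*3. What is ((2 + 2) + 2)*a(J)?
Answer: -228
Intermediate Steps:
J = -2 (J = 1 - 3 = -2)
a(p) = 6 + p² + 24*p
((2 + 2) + 2)*a(J) = ((2 + 2) + 2)*(6 + (-2)² + 24*(-2)) = (4 + 2)*(6 + 4 - 48) = 6*(-38) = -228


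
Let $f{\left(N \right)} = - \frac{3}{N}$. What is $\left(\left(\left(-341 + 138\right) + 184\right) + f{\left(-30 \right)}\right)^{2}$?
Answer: $\frac{35721}{100} \approx 357.21$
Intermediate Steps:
$\left(\left(\left(-341 + 138\right) + 184\right) + f{\left(-30 \right)}\right)^{2} = \left(\left(\left(-341 + 138\right) + 184\right) - \frac{3}{-30}\right)^{2} = \left(\left(-203 + 184\right) - - \frac{1}{10}\right)^{2} = \left(-19 + \frac{1}{10}\right)^{2} = \left(- \frac{189}{10}\right)^{2} = \frac{35721}{100}$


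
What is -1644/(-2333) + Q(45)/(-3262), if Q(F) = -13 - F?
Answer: 2749021/3805123 ≈ 0.72245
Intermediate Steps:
-1644/(-2333) + Q(45)/(-3262) = -1644/(-2333) + (-13 - 1*45)/(-3262) = -1644*(-1/2333) + (-13 - 45)*(-1/3262) = 1644/2333 - 58*(-1/3262) = 1644/2333 + 29/1631 = 2749021/3805123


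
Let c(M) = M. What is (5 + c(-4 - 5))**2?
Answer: 16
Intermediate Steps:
(5 + c(-4 - 5))**2 = (5 + (-4 - 5))**2 = (5 - 9)**2 = (-4)**2 = 16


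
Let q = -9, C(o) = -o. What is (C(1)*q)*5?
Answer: 45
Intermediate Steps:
(C(1)*q)*5 = (-1*1*(-9))*5 = -1*(-9)*5 = 9*5 = 45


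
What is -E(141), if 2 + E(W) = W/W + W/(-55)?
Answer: 196/55 ≈ 3.5636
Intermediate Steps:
E(W) = -1 - W/55 (E(W) = -2 + (W/W + W/(-55)) = -2 + (1 + W*(-1/55)) = -2 + (1 - W/55) = -1 - W/55)
-E(141) = -(-1 - 1/55*141) = -(-1 - 141/55) = -1*(-196/55) = 196/55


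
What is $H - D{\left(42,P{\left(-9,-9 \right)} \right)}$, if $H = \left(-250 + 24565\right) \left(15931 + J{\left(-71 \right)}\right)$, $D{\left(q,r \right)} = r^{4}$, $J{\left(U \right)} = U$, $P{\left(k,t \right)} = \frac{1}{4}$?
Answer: $\frac{98722790399}{256} \approx 3.8564 \cdot 10^{8}$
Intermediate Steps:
$P{\left(k,t \right)} = \frac{1}{4}$
$H = 385635900$ ($H = \left(-250 + 24565\right) \left(15931 - 71\right) = 24315 \cdot 15860 = 385635900$)
$H - D{\left(42,P{\left(-9,-9 \right)} \right)} = 385635900 - \left(\frac{1}{4}\right)^{4} = 385635900 - \frac{1}{256} = \frac{98722790399}{256}$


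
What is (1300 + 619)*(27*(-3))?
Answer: -155439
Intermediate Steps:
(1300 + 619)*(27*(-3)) = 1919*(-81) = -155439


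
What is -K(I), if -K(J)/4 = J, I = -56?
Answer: -224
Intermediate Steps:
K(J) = -4*J
-K(I) = -(-4)*(-56) = -1*224 = -224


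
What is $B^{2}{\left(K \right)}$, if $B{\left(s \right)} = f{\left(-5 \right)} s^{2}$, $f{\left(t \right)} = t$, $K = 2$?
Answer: $400$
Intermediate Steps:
$B{\left(s \right)} = - 5 s^{2}$
$B^{2}{\left(K \right)} = \left(- 5 \cdot 2^{2}\right)^{2} = \left(\left(-5\right) 4\right)^{2} = \left(-20\right)^{2} = 400$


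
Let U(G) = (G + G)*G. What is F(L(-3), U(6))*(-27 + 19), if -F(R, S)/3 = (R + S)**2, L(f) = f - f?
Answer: 124416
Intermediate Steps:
U(G) = 2*G**2 (U(G) = (2*G)*G = 2*G**2)
L(f) = 0
F(R, S) = -3*(R + S)**2
F(L(-3), U(6))*(-27 + 19) = (-3*(0 + 2*6**2)**2)*(-27 + 19) = -3*(0 + 2*36)**2*(-8) = -3*(0 + 72)**2*(-8) = -3*72**2*(-8) = -3*5184*(-8) = -15552*(-8) = 124416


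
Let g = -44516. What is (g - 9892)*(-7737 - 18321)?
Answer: 1417763664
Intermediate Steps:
(g - 9892)*(-7737 - 18321) = (-44516 - 9892)*(-7737 - 18321) = -54408*(-26058) = 1417763664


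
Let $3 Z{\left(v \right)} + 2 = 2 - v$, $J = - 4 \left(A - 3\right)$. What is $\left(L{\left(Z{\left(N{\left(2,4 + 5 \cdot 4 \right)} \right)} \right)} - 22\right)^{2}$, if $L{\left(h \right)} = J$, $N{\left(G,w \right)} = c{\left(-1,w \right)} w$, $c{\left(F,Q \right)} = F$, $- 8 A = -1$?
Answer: $\frac{441}{4} \approx 110.25$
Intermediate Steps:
$A = \frac{1}{8}$ ($A = \left(- \frac{1}{8}\right) \left(-1\right) = \frac{1}{8} \approx 0.125$)
$J = \frac{23}{2}$ ($J = - 4 \left(\frac{1}{8} - 3\right) = \left(-4\right) \left(- \frac{23}{8}\right) = \frac{23}{2} \approx 11.5$)
$N{\left(G,w \right)} = - w$
$Z{\left(v \right)} = - \frac{v}{3}$ ($Z{\left(v \right)} = - \frac{2}{3} + \frac{2 - v}{3} = - \frac{2}{3} - \left(- \frac{2}{3} + \frac{v}{3}\right) = - \frac{v}{3}$)
$L{\left(h \right)} = \frac{23}{2}$
$\left(L{\left(Z{\left(N{\left(2,4 + 5 \cdot 4 \right)} \right)} \right)} - 22\right)^{2} = \left(\frac{23}{2} - 22\right)^{2} = \left(- \frac{21}{2}\right)^{2} = \frac{441}{4}$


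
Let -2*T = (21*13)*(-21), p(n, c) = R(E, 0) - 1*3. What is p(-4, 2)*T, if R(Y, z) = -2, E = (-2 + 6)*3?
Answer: -28665/2 ≈ -14333.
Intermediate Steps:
E = 12 (E = 4*3 = 12)
p(n, c) = -5 (p(n, c) = -2 - 1*3 = -2 - 3 = -5)
T = 5733/2 (T = -21*13*(-21)/2 = -273*(-21)/2 = -½*(-5733) = 5733/2 ≈ 2866.5)
p(-4, 2)*T = -5*5733/2 = -28665/2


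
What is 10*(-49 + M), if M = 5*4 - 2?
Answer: -310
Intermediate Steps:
M = 18 (M = 20 - 2 = 18)
10*(-49 + M) = 10*(-49 + 18) = 10*(-31) = -310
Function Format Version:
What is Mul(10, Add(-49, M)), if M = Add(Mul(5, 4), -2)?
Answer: -310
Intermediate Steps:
M = 18 (M = Add(20, -2) = 18)
Mul(10, Add(-49, M)) = Mul(10, Add(-49, 18)) = Mul(10, -31) = -310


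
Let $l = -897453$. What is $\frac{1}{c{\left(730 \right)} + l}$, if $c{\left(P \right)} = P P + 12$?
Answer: $- \frac{1}{364541} \approx -2.7432 \cdot 10^{-6}$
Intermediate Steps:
$c{\left(P \right)} = 12 + P^{2}$ ($c{\left(P \right)} = P^{2} + 12 = 12 + P^{2}$)
$\frac{1}{c{\left(730 \right)} + l} = \frac{1}{\left(12 + 730^{2}\right) - 897453} = \frac{1}{\left(12 + 532900\right) - 897453} = \frac{1}{532912 - 897453} = \frac{1}{-364541} = - \frac{1}{364541}$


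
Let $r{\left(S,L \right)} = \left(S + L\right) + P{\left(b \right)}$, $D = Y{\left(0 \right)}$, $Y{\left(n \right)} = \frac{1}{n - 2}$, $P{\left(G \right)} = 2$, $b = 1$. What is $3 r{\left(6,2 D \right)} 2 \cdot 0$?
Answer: $0$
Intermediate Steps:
$Y{\left(n \right)} = \frac{1}{-2 + n}$
$D = - \frac{1}{2}$ ($D = \frac{1}{-2 + 0} = \frac{1}{-2} = - \frac{1}{2} \approx -0.5$)
$r{\left(S,L \right)} = 2 + L + S$ ($r{\left(S,L \right)} = \left(S + L\right) + 2 = \left(L + S\right) + 2 = 2 + L + S$)
$3 r{\left(6,2 D \right)} 2 \cdot 0 = 3 \left(2 + 2 \left(- \frac{1}{2}\right) + 6\right) 2 \cdot 0 = 3 \left(2 - 1 + 6\right) 2 \cdot 0 = 3 \cdot 7 \cdot 2 \cdot 0 = 3 \cdot 14 \cdot 0 = 42 \cdot 0 = 0$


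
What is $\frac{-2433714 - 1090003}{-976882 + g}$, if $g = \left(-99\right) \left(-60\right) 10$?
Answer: $\frac{3523717}{917482} \approx 3.8406$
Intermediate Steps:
$g = 59400$ ($g = 5940 \cdot 10 = 59400$)
$\frac{-2433714 - 1090003}{-976882 + g} = \frac{-2433714 - 1090003}{-976882 + 59400} = \frac{-2433714 - 1090003}{-917482} = \left(-3523717\right) \left(- \frac{1}{917482}\right) = \frac{3523717}{917482}$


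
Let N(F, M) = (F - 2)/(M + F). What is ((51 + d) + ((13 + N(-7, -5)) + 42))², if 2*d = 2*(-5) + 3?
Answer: 170569/16 ≈ 10661.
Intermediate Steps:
N(F, M) = (-2 + F)/(F + M)
d = -7/2 (d = (2*(-5) + 3)/2 = (-10 + 3)/2 = (½)*(-7) = -7/2 ≈ -3.5000)
((51 + d) + ((13 + N(-7, -5)) + 42))² = ((51 - 7/2) + ((13 + (-2 - 7)/(-7 - 5)) + 42))² = (95/2 + ((13 - 9/(-12)) + 42))² = (95/2 + ((13 - 1/12*(-9)) + 42))² = (95/2 + ((13 + ¾) + 42))² = (95/2 + (55/4 + 42))² = (95/2 + 223/4)² = (413/4)² = 170569/16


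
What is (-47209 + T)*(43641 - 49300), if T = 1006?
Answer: 261462777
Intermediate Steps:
(-47209 + T)*(43641 - 49300) = (-47209 + 1006)*(43641 - 49300) = -46203*(-5659) = 261462777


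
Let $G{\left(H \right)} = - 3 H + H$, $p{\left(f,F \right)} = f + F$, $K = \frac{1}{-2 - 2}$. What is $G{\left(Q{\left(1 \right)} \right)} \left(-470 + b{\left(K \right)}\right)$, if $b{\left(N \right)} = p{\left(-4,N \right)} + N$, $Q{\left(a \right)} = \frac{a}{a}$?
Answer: $949$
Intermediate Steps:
$K = - \frac{1}{4}$ ($K = \frac{1}{-4} = - \frac{1}{4} \approx -0.25$)
$Q{\left(a \right)} = 1$
$p{\left(f,F \right)} = F + f$
$G{\left(H \right)} = - 2 H$
$b{\left(N \right)} = -4 + 2 N$ ($b{\left(N \right)} = \left(N - 4\right) + N = \left(-4 + N\right) + N = -4 + 2 N$)
$G{\left(Q{\left(1 \right)} \right)} \left(-470 + b{\left(K \right)}\right) = \left(-2\right) 1 \left(-470 + \left(-4 + 2 \left(- \frac{1}{4}\right)\right)\right) = - 2 \left(-470 - \frac{9}{2}\right) = \left(-2\right) \left(- \frac{949}{2}\right) = 949$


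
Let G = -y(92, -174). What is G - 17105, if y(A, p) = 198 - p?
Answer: -17477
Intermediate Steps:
G = -372 (G = -(198 - 1*(-174)) = -(198 + 174) = -1*372 = -372)
G - 17105 = -372 - 17105 = -17477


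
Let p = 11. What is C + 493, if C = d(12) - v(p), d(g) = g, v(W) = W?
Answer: 494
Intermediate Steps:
C = 1 (C = 12 - 1*11 = 12 - 11 = 1)
C + 493 = 1 + 493 = 494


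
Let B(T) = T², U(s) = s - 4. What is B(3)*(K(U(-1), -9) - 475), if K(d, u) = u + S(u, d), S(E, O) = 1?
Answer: -4347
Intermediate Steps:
U(s) = -4 + s
K(d, u) = 1 + u (K(d, u) = u + 1 = 1 + u)
B(3)*(K(U(-1), -9) - 475) = 3²*((1 - 9) - 475) = 9*(-8 - 475) = 9*(-483) = -4347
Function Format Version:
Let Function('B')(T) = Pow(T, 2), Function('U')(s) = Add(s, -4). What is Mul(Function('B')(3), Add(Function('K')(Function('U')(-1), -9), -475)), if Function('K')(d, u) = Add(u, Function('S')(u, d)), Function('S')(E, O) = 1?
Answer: -4347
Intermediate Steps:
Function('U')(s) = Add(-4, s)
Function('K')(d, u) = Add(1, u) (Function('K')(d, u) = Add(u, 1) = Add(1, u))
Mul(Function('B')(3), Add(Function('K')(Function('U')(-1), -9), -475)) = Mul(Pow(3, 2), Add(Add(1, -9), -475)) = Mul(9, Add(-8, -475)) = Mul(9, -483) = -4347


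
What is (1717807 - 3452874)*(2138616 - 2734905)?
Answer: 1034601366363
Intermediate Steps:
(1717807 - 3452874)*(2138616 - 2734905) = -1735067*(-596289) = 1034601366363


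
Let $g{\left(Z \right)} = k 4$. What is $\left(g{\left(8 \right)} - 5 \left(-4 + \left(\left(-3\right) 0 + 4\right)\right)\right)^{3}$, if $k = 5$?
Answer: $8000$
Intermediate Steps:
$g{\left(Z \right)} = 20$ ($g{\left(Z \right)} = 5 \cdot 4 = 20$)
$\left(g{\left(8 \right)} - 5 \left(-4 + \left(\left(-3\right) 0 + 4\right)\right)\right)^{3} = \left(20 - 5 \left(-4 + \left(\left(-3\right) 0 + 4\right)\right)\right)^{3} = \left(20 - 5 \left(-4 + \left(0 + 4\right)\right)\right)^{3} = \left(20 - 5 \left(-4 + 4\right)\right)^{3} = \left(20 - 5 \cdot 0\right)^{3} = \left(20 - 0\right)^{3} = \left(20 + 0\right)^{3} = 20^{3} = 8000$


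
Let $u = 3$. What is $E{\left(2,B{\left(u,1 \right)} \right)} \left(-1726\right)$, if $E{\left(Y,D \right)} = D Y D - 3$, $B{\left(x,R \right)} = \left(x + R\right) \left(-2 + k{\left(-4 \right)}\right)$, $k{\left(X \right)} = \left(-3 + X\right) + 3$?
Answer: $-1983174$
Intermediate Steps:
$k{\left(X \right)} = X$
$B{\left(x,R \right)} = - 6 R - 6 x$ ($B{\left(x,R \right)} = \left(x + R\right) \left(-2 - 4\right) = \left(R + x\right) \left(-6\right) = - 6 R - 6 x$)
$E{\left(Y,D \right)} = -3 + Y D^{2}$ ($E{\left(Y,D \right)} = Y D^{2} - 3 = -3 + Y D^{2}$)
$E{\left(2,B{\left(u,1 \right)} \right)} \left(-1726\right) = \left(-3 + 2 \left(\left(-6\right) 1 - 18\right)^{2}\right) \left(-1726\right) = \left(-3 + 2 \left(-6 - 18\right)^{2}\right) \left(-1726\right) = \left(-3 + 2 \left(-24\right)^{2}\right) \left(-1726\right) = \left(-3 + 2 \cdot 576\right) \left(-1726\right) = \left(-3 + 1152\right) \left(-1726\right) = 1149 \left(-1726\right) = -1983174$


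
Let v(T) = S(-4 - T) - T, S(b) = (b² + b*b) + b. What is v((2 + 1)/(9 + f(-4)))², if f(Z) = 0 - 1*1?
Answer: 1151329/1024 ≈ 1124.3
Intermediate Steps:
f(Z) = -1 (f(Z) = 0 - 1 = -1)
S(b) = b + 2*b² (S(b) = (b² + b²) + b = 2*b² + b = b + 2*b²)
v(T) = -T + (-7 - 2*T)*(-4 - T) (v(T) = (-4 - T)*(1 + 2*(-4 - T)) - T = (-4 - T)*(1 + (-8 - 2*T)) - T = (-4 - T)*(-7 - 2*T) - T = (-7 - 2*T)*(-4 - T) - T = -T + (-7 - 2*T)*(-4 - T))
v((2 + 1)/(9 + f(-4)))² = (-(2 + 1)/(9 - 1) + (4 + (2 + 1)/(9 - 1))*(7 + 2*((2 + 1)/(9 - 1))))² = (-3/8 + (4 + 3/8)*(7 + 2*(3/8)))² = (-3/8 + (4 + 3*(⅛))*(7 + 2*(3*(⅛))))² = (-1*3/8 + (4 + 3/8)*(7 + 2*(3/8)))² = (-3/8 + 35*(7 + ¾)/8)² = (-3/8 + (35/8)*(31/4))² = (-3/8 + 1085/32)² = (1073/32)² = 1151329/1024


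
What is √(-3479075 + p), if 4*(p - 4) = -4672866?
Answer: 5*I*√743566/2 ≈ 2155.8*I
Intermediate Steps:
p = -2336425/2 (p = 4 + (¼)*(-4672866) = 4 - 2336433/2 = -2336425/2 ≈ -1.1682e+6)
√(-3479075 + p) = √(-3479075 - 2336425/2) = √(-9294575/2) = 5*I*√743566/2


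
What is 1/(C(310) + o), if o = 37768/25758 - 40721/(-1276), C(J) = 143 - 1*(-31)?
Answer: 16433604/3407988839 ≈ 0.0048221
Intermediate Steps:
C(J) = 174 (C(J) = 143 + 31 = 174)
o = 548541743/16433604 (o = 37768*(1/25758) - 40721*(-1/1276) = 18884/12879 + 40721/1276 = 548541743/16433604 ≈ 33.379)
1/(C(310) + o) = 1/(174 + 548541743/16433604) = 1/(3407988839/16433604) = 16433604/3407988839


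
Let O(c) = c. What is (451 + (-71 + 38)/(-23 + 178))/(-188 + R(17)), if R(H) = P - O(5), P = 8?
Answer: -69872/28675 ≈ -2.4367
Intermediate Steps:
R(H) = 3 (R(H) = 8 - 1*5 = 8 - 5 = 3)
(451 + (-71 + 38)/(-23 + 178))/(-188 + R(17)) = (451 + (-71 + 38)/(-23 + 178))/(-188 + 3) = (451 - 33/155)/(-185) = (451 - 33*1/155)*(-1/185) = (451 - 33/155)*(-1/185) = (69872/155)*(-1/185) = -69872/28675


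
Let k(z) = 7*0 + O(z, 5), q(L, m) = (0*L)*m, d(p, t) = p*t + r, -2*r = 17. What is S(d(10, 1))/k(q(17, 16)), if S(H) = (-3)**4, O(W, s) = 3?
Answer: 27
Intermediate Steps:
r = -17/2 (r = -1/2*17 = -17/2 ≈ -8.5000)
d(p, t) = -17/2 + p*t (d(p, t) = p*t - 17/2 = -17/2 + p*t)
S(H) = 81
q(L, m) = 0 (q(L, m) = 0*m = 0)
k(z) = 3 (k(z) = 7*0 + 3 = 0 + 3 = 3)
S(d(10, 1))/k(q(17, 16)) = 81/3 = 81*(1/3) = 27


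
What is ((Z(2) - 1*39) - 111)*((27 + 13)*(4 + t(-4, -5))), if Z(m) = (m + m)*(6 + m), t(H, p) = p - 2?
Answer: 14160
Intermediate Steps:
t(H, p) = -2 + p
Z(m) = 2*m*(6 + m) (Z(m) = (2*m)*(6 + m) = 2*m*(6 + m))
((Z(2) - 1*39) - 111)*((27 + 13)*(4 + t(-4, -5))) = ((2*2*(6 + 2) - 1*39) - 111)*((27 + 13)*(4 + (-2 - 5))) = ((2*2*8 - 39) - 111)*(40*(4 - 7)) = ((32 - 39) - 111)*(40*(-3)) = (-7 - 111)*(-120) = -118*(-120) = 14160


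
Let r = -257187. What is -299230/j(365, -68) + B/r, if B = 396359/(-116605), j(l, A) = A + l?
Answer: -2991231723125809/2968939723365 ≈ -1007.5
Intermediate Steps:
B = -396359/116605 (B = 396359*(-1/116605) = -396359/116605 ≈ -3.3992)
-299230/j(365, -68) + B/r = -299230/(-68 + 365) - 396359/116605/(-257187) = -299230/297 - 396359/116605*(-1/257187) = -299230*1/297 + 396359/29989290135 = -299230/297 + 396359/29989290135 = -2991231723125809/2968939723365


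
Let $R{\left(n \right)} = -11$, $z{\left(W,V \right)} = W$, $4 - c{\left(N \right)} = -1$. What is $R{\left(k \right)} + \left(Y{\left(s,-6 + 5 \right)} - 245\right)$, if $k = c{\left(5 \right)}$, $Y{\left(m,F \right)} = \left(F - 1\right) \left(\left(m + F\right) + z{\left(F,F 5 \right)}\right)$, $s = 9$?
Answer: $-270$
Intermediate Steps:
$c{\left(N \right)} = 5$ ($c{\left(N \right)} = 4 - -1 = 4 + 1 = 5$)
$Y{\left(m,F \right)} = \left(-1 + F\right) \left(m + 2 F\right)$ ($Y{\left(m,F \right)} = \left(F - 1\right) \left(\left(m + F\right) + F\right) = \left(-1 + F\right) \left(\left(F + m\right) + F\right) = \left(-1 + F\right) \left(m + 2 F\right)$)
$k = 5$
$R{\left(k \right)} + \left(Y{\left(s,-6 + 5 \right)} - 245\right) = -11 - \left(254 - 2 \left(-6 + 5\right)^{2} + 2 \left(-6 + 5\right) - \left(-6 + 5\right) 9\right) = -11 - 259 = -270$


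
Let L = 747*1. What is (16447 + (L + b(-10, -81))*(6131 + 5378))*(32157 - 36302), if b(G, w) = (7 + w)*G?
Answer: -71005217850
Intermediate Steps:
b(G, w) = G*(7 + w)
L = 747
(16447 + (L + b(-10, -81))*(6131 + 5378))*(32157 - 36302) = (16447 + (747 - 10*(7 - 81))*(6131 + 5378))*(32157 - 36302) = (16447 + (747 - 10*(-74))*11509)*(-4145) = (16447 + (747 + 740)*11509)*(-4145) = (16447 + 1487*11509)*(-4145) = (16447 + 17113883)*(-4145) = 17130330*(-4145) = -71005217850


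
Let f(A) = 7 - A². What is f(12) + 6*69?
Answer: 277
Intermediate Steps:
f(12) + 6*69 = (7 - 1*12²) + 6*69 = (7 - 1*144) + 414 = (7 - 144) + 414 = -137 + 414 = 277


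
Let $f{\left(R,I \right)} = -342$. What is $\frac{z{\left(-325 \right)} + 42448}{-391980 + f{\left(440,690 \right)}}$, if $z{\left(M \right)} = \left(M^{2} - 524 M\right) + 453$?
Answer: $- \frac{159413}{196161} \approx -0.81266$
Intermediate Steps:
$z{\left(M \right)} = 453 + M^{2} - 524 M$
$\frac{z{\left(-325 \right)} + 42448}{-391980 + f{\left(440,690 \right)}} = \frac{\left(453 + \left(-325\right)^{2} - -170300\right) + 42448}{-391980 - 342} = \frac{\left(453 + 105625 + 170300\right) + 42448}{-392322} = \left(276378 + 42448\right) \left(- \frac{1}{392322}\right) = 318826 \left(- \frac{1}{392322}\right) = - \frac{159413}{196161}$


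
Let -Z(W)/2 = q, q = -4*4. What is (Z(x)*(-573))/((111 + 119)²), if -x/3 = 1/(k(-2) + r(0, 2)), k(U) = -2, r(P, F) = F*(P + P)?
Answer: -4584/13225 ≈ -0.34662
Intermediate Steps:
r(P, F) = 2*F*P (r(P, F) = F*(2*P) = 2*F*P)
x = 3/2 (x = -3/(-2 + 2*2*0) = -3/(-2 + 0) = -3/(-2) = -3*(-½) = 3/2 ≈ 1.5000)
q = -16
Z(W) = 32 (Z(W) = -2*(-16) = 32)
(Z(x)*(-573))/((111 + 119)²) = (32*(-573))/((111 + 119)²) = -18336/(230²) = -18336/52900 = -18336*1/52900 = -4584/13225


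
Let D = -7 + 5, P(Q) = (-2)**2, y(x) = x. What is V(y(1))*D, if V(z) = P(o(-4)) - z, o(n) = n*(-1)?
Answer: -6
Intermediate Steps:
o(n) = -n
P(Q) = 4
D = -2
V(z) = 4 - z
V(y(1))*D = (4 - 1*1)*(-2) = (4 - 1)*(-2) = 3*(-2) = -6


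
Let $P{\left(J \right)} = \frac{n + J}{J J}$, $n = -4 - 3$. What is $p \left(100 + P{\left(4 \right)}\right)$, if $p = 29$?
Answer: $\frac{46313}{16} \approx 2894.6$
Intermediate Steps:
$n = -7$
$P{\left(J \right)} = \frac{-7 + J}{J^{2}}$ ($P{\left(J \right)} = \frac{-7 + J}{J J} = \frac{-7 + J}{J^{2}}$)
$p \left(100 + P{\left(4 \right)}\right) = 29 \left(100 + \frac{-7 + 4}{16}\right) = 29 \left(100 + \frac{1}{16} \left(-3\right)\right) = 29 \left(100 - \frac{3}{16}\right) = 29 \cdot \frac{1597}{16} = \frac{46313}{16}$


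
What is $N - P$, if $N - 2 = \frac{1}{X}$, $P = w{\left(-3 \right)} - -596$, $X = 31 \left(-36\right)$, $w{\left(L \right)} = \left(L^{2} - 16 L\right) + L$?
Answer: $- \frac{723169}{1116} \approx -648.0$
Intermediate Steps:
$w{\left(L \right)} = L^{2} - 15 L$
$X = -1116$
$P = 650$ ($P = - 3 \left(-15 - 3\right) - -596 = \left(-3\right) \left(-18\right) + 596 = 54 + 596 = 650$)
$N = \frac{2231}{1116}$ ($N = 2 + \frac{1}{-1116} = 2 - \frac{1}{1116} = \frac{2231}{1116} \approx 1.9991$)
$N - P = \frac{2231}{1116} - 650 = - \frac{723169}{1116}$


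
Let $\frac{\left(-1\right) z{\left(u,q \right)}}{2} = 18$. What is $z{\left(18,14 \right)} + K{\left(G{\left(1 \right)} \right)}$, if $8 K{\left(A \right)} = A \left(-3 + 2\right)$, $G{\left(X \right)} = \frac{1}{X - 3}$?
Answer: $- \frac{575}{16} \approx -35.938$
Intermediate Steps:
$z{\left(u,q \right)} = -36$ ($z{\left(u,q \right)} = \left(-2\right) 18 = -36$)
$G{\left(X \right)} = \frac{1}{-3 + X}$
$K{\left(A \right)} = - \frac{A}{8}$ ($K{\left(A \right)} = \frac{A \left(-3 + 2\right)}{8} = \frac{A \left(-1\right)}{8} = \frac{\left(-1\right) A}{8} = - \frac{A}{8}$)
$z{\left(18,14 \right)} + K{\left(G{\left(1 \right)} \right)} = -36 - \frac{1}{8 \left(-3 + 1\right)} = -36 - \frac{1}{8 \left(-2\right)} = -36 - - \frac{1}{16} = -36 + \frac{1}{16} = - \frac{575}{16}$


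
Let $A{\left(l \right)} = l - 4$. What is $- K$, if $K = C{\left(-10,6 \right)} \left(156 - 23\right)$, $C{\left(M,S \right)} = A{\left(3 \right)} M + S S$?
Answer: $-6118$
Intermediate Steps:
$A{\left(l \right)} = -4 + l$
$C{\left(M,S \right)} = S^{2} - M$ ($C{\left(M,S \right)} = \left(-4 + 3\right) M + S S = - M + S^{2} = S^{2} - M$)
$K = 6118$ ($K = \left(6^{2} - -10\right) \left(156 - 23\right) = \left(36 + 10\right) 133 = 46 \cdot 133 = 6118$)
$- K = \left(-1\right) 6118 = -6118$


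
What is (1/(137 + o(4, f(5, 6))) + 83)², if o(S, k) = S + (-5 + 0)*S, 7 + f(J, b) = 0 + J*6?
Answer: 100881936/14641 ≈ 6890.4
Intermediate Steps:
f(J, b) = -7 + 6*J (f(J, b) = -7 + (0 + J*6) = -7 + (0 + 6*J) = -7 + 6*J)
o(S, k) = -4*S (o(S, k) = S - 5*S = -4*S)
(1/(137 + o(4, f(5, 6))) + 83)² = (1/(137 - 4*4) + 83)² = (1/(137 - 16) + 83)² = (1/121 + 83)² = (10044/121)² = 100881936/14641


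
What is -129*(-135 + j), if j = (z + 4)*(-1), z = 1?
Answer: 18060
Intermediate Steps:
j = -5 (j = (1 + 4)*(-1) = 5*(-1) = -5)
-129*(-135 + j) = -129*(-135 - 5) = -129*(-140) = 18060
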